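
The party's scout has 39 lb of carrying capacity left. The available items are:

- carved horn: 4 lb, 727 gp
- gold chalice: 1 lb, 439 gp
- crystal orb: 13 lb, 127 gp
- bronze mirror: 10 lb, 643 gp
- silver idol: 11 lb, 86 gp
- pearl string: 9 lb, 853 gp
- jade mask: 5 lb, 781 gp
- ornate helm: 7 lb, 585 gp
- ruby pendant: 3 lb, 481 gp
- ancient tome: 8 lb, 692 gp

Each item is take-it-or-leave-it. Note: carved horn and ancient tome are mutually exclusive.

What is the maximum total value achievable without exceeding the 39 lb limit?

4509

Taking carved horn + gold chalice + bronze mirror + pearl string + jade mask + ornate helm + ruby pendant: 39 lb used, 4509 in value.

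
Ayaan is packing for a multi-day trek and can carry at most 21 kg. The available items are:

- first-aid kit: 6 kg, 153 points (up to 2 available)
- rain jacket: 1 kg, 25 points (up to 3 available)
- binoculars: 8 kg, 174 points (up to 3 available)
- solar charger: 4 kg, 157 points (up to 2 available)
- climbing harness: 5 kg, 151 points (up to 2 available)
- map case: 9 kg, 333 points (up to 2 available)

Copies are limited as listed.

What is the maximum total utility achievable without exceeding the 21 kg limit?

741

Greedy by ratio would take 3×rain jacket + 2×solar charger + map case: 20 kg used, total 722.
Dropping 2×solar charger frees 8 kg; slotting in map case (9 kg) lifts the total to 741 at 21 kg.
Nothing else within 21 kg beats 741.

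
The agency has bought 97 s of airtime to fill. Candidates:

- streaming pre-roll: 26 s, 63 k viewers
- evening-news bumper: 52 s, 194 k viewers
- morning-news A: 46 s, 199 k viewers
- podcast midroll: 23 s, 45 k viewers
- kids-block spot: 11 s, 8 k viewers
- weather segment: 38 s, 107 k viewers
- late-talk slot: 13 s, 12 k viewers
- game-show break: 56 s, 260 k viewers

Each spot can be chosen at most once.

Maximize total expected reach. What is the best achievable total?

367

Taking weather segment + game-show break: 94 s used, 367 in expected reach.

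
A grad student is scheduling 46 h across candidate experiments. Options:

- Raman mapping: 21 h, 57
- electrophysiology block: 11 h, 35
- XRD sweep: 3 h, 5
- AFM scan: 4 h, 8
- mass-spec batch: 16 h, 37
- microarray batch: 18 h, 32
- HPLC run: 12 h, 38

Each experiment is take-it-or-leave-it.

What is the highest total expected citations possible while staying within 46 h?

Ranking by ratio (expected citations/h): electrophysiology block 3.18, HPLC run 3.17, Raman mapping 2.71.
Taking Raman mapping + electrophysiology block + HPLC run: 44 h used, 130 in expected citations.
Every other selection either busts 46 h or fails to beat 130.

130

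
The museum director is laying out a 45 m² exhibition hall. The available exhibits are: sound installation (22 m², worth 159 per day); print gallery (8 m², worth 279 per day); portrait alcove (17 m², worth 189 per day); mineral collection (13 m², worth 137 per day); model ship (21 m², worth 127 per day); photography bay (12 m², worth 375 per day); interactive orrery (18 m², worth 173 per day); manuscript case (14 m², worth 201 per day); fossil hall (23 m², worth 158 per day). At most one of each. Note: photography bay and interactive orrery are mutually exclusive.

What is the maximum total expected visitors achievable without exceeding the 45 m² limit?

855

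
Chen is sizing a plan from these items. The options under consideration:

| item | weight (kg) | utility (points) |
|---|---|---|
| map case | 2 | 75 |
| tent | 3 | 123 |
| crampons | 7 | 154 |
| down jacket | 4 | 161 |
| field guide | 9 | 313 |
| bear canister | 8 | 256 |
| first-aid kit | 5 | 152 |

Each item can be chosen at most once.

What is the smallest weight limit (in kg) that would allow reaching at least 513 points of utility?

15

Need the lightest bundle worth ≥ 513.
map case + down jacket + field guide: 549 utility at 15 kg.
No combination under 15 kg hits 513.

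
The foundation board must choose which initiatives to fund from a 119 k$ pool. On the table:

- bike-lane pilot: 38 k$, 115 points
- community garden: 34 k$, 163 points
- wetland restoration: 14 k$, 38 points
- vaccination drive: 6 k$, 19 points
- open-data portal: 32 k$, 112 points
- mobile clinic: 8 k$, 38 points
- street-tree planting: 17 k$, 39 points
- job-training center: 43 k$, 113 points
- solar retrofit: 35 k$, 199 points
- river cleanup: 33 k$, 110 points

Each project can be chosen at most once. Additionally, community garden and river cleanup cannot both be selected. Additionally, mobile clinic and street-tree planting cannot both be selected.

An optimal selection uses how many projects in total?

Best achievable projected impact is 531.
For example community garden + vaccination drive + open-data portal + mobile clinic + solar retrofit achieves it, using 115 k$.
Every optimal selection uses 5 projects.

5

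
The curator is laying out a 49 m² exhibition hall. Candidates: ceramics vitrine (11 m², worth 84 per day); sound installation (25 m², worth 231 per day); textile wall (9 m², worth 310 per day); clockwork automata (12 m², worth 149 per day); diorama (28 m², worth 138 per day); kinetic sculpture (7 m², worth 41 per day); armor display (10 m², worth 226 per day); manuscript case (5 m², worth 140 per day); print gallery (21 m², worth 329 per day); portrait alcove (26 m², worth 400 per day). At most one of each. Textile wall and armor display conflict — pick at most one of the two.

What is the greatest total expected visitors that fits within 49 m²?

Textile wall + clockwork automata + manuscript case + print gallery uses 47 of the 49 m² and totals 928.

928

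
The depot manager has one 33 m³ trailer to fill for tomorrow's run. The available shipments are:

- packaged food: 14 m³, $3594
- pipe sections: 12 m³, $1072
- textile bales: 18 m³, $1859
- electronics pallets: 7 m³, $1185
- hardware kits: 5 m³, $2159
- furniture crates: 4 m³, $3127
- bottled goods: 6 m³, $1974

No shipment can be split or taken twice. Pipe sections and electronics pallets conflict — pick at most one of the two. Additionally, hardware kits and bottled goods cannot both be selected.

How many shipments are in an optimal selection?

4

Optimal total is 10065.
packaged food + electronics pallets + hardware kits + furniture crates hits 10065 at 30 m³.
Any selection reaching 10065 contains exactly 4 shipments.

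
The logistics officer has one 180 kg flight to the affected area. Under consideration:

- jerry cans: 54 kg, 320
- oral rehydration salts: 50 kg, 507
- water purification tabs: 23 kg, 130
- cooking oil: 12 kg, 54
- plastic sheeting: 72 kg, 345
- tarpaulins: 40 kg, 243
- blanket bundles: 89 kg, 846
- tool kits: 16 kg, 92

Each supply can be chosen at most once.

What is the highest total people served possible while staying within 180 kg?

1596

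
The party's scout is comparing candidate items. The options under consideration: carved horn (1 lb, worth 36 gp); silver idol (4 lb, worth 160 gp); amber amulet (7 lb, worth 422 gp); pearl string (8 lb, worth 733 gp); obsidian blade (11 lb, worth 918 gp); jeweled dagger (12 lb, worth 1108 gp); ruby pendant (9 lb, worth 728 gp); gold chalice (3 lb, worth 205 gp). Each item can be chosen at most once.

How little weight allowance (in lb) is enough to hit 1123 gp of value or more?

Minimise lb subject to total value ≥ 1123.
carved horn + jeweled dagger: 1144 value at 13 lb.
Any bundle with less than 13 lb falls short of 1123.

13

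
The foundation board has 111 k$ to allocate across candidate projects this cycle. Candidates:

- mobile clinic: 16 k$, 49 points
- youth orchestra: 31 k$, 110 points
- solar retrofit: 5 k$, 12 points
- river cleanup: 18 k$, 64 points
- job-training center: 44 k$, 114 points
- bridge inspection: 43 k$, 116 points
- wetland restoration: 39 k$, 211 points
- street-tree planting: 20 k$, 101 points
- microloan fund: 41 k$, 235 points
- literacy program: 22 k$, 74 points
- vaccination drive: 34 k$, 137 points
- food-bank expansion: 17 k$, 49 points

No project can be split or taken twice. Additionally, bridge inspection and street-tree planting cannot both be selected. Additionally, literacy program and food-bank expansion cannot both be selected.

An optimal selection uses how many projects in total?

4

Best achievable projected impact is 559.
For example solar retrofit + wetland restoration + street-tree planting + microloan fund achieves it, using 105 k$.
Every optimal selection uses 4 projects.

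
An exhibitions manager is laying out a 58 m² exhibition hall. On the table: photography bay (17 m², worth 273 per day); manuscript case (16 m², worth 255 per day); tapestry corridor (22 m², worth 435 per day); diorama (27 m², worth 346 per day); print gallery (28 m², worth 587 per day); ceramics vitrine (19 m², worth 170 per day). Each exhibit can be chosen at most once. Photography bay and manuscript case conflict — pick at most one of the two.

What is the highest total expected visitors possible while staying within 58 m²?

Density check — print gallery 20.96, tapestry corridor 19.77, photography bay 16.06 are the best per m².
Best packing: tapestry corridor + print gallery — 50 m², 1022 total.
The closest alternative, diorama + print gallery, reaches only 933.

1022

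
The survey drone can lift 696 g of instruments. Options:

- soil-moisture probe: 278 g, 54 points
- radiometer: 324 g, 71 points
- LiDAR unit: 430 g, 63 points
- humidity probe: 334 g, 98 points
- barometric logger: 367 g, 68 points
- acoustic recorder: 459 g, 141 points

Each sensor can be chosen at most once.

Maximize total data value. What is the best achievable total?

Density check — acoustic recorder 0.31, humidity probe 0.29, radiometer 0.22, soil-moisture probe 0.19 are the best per g.
The ratio heuristic lands on acoustic recorder (141) but leaves 237 g idle.
Replace acoustic recorder with radiometer + humidity probe: the trade gains 28 net, giving 169 at 658 g.
No other feasible combination exceeds 169.

169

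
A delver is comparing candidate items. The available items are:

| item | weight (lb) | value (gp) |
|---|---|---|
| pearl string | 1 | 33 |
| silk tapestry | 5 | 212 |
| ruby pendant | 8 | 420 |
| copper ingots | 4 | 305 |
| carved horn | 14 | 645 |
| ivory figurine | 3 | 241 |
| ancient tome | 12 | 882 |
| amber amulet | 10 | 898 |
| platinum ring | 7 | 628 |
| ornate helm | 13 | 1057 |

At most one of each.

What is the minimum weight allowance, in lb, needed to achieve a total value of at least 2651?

33

Need the lightest bundle worth ≥ 2651.
copper ingots + ancient tome + amber amulet + platinum ring: 2713 value at 33 lb.
No combination under 33 lb hits 2651.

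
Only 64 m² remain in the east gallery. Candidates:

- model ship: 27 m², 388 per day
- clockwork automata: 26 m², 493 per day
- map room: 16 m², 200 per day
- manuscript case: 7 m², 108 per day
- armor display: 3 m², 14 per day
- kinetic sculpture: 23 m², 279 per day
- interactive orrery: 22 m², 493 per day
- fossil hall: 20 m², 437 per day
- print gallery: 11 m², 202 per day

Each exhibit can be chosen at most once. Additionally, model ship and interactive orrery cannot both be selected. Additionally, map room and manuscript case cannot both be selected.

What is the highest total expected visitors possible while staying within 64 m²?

1254

Manuscript case + armor display + interactive orrery + fossil hall + print gallery uses 63 of the 64 m² and totals 1254.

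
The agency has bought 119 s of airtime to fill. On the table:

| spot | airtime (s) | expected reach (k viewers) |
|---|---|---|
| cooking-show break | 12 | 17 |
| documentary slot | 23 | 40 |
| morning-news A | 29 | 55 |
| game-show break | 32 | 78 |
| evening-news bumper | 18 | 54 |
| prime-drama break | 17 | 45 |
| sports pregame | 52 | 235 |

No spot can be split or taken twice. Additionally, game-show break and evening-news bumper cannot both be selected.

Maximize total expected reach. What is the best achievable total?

389

Density check — sports pregame 4.52, evening-news bumper 3.00, prime-drama break 2.65 are the best per s.
Best packing: morning-news A + evening-news bumper + prime-drama break + sports pregame — 116 s, 389 total.
That's the maximum — no feasible swap from here does better than 389.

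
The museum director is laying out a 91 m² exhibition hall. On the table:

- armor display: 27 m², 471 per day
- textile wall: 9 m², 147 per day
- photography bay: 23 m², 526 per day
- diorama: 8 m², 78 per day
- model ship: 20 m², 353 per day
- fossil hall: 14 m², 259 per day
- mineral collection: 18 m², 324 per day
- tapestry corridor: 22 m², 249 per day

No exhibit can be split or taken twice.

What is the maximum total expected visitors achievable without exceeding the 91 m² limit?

1727

Filling by ratio: textile wall + photography bay + model ship + fossil hall + mineral collection for 1609, with 7 m² left unused.
Dropping model ship frees 20 m²; slotting in armor display (27 m²) lifts the total to 1727 at 91 m².
No other feasible combination exceeds 1727.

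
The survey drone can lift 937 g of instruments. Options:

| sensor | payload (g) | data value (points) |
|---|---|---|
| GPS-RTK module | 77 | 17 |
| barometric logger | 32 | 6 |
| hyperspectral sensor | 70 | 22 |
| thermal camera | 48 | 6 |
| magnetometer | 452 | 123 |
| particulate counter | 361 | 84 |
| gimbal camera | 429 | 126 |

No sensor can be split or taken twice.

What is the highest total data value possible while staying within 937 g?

255

Density check — hyperspectral sensor 0.31, gimbal camera 0.29, magnetometer 0.27, particulate counter 0.23 are the best per g.
Taking the top-ratio sensors first gives GPS-RTK module + hyperspectral sensor + particulate counter + gimbal camera for 249 (937 g).
A better packing is barometric logger + magnetometer + gimbal camera: 913 g, total 255.
The spare 24 g is too small for any remaining sensor, and no exchange beats 255.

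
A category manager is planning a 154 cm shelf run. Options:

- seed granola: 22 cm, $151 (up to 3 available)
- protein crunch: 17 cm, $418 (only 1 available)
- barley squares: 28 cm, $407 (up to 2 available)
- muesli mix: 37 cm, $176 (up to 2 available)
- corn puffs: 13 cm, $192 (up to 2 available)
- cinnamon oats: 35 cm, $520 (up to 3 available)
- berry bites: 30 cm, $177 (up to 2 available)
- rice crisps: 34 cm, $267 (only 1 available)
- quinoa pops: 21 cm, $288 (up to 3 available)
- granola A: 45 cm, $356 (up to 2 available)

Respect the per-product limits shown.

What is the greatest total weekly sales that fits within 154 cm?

2385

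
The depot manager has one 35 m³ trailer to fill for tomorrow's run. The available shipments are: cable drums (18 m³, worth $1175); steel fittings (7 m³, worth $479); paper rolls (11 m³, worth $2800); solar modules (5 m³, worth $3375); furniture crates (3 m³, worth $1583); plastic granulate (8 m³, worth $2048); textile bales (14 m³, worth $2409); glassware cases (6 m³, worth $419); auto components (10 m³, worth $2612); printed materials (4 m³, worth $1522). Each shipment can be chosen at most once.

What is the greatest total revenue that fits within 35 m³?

11892

A density-first pass picks solar modules + furniture crates + plastic granulate + auto components + printed materials — 11140 at 30 m³.
Replace plastic granulate with paper rolls: the trade gains 752 net, giving 11892 at 33 m³.
The closest alternative, paper rolls + solar modules + furniture crates + plastic granulate + printed materials, reaches only 11328.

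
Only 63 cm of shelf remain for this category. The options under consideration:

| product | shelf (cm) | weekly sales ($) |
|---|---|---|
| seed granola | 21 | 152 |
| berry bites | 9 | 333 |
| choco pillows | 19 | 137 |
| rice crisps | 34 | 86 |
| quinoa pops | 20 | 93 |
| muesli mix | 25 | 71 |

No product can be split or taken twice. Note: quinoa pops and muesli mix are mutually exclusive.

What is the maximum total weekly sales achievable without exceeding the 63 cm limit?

The ratio ordering already packs tightly: seed granola + berry bites + choco pillows, 49 cm, 622.

622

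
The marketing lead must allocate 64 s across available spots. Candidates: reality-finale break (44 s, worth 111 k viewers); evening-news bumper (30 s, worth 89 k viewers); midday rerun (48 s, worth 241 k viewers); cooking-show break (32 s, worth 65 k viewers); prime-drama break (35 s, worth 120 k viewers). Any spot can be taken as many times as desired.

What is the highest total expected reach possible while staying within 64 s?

241

Midday rerun uses 48 of the 64 s and totals 241.
No other feasible combination exceeds 241.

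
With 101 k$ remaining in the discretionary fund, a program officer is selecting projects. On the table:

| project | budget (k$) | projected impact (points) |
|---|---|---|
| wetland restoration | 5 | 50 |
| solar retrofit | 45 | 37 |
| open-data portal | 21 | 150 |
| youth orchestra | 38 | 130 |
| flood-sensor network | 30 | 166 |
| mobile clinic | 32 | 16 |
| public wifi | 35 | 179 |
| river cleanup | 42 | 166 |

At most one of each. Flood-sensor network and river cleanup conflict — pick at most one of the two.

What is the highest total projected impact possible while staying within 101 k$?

Wetland restoration + open-data portal + flood-sensor network + public wifi uses 91 of the 101 k$ and totals 545.

545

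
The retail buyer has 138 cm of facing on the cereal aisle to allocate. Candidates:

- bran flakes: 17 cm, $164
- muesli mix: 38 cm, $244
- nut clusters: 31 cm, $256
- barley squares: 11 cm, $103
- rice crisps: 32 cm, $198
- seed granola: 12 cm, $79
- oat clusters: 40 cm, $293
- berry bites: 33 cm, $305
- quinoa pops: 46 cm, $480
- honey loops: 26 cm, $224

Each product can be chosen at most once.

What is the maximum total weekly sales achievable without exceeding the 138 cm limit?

1308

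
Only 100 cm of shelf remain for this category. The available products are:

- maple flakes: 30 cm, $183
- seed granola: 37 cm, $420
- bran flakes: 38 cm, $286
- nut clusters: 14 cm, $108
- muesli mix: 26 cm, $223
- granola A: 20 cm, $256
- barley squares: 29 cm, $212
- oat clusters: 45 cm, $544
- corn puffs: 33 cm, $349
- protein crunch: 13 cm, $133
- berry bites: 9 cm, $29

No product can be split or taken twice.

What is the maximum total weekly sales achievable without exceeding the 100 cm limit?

1149

By weekly sales per cm: granola A 12.80, oat clusters 12.09, seed granola 11.35 lead.
Best packing: granola A + oat clusters + corn puffs — 98 cm, 1149 total.
Nothing else within 100 cm beats 1149.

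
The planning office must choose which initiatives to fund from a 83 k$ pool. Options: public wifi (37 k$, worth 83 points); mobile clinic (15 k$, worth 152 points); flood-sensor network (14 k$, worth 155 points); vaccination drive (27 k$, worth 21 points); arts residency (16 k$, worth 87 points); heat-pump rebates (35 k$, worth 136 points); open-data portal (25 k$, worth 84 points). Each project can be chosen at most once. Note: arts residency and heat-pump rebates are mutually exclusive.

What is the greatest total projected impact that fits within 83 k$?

Taking mobile clinic + flood-sensor network + arts residency + open-data portal: 70 k$ used, 478 in projected impact.
An exhaustive check of the 128 subsets confirms 478.

478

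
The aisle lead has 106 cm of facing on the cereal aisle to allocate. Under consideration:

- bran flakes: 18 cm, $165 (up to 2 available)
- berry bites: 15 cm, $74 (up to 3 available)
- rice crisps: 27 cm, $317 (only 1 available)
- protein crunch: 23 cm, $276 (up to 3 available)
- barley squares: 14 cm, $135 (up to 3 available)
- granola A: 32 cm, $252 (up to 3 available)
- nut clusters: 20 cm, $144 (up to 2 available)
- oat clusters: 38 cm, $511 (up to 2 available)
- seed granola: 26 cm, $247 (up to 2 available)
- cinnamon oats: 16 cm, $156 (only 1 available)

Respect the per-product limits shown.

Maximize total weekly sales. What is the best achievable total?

1339

Ranking by ratio (weekly sales/cm): oat clusters 13.45, protein crunch 12.00, rice crisps 11.74, cinnamon oats 9.75.
Greedy by ratio would take protein crunch + 2×oat clusters: 99 cm used, total 1298.
Replace protein crunch with rice crisps: the trade gains 41 net, giving 1339 at 103 cm.
Every other selection either busts 106 cm or exceeds an availability limit or fails to beat 1339.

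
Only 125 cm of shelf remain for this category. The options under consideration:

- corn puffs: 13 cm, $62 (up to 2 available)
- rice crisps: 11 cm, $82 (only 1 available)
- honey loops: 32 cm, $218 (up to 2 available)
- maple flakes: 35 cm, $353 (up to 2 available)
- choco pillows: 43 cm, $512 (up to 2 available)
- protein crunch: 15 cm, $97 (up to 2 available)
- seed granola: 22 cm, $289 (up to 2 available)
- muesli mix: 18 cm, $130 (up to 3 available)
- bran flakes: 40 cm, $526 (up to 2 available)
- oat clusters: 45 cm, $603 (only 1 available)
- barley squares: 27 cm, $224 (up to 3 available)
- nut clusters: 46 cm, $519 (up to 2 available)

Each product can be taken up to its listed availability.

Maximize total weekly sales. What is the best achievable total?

1655

Taking 2×bran flakes + oat clusters: 125 cm used, 1655 in weekly sales.
No other feasible combination exceeds 1655.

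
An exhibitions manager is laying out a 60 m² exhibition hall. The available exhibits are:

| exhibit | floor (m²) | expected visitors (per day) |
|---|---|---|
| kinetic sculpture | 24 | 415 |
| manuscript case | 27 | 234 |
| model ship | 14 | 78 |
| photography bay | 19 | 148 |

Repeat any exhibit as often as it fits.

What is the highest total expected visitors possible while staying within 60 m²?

By expected visitors per m²: kinetic sculpture 17.29, manuscript case 8.67, photography bay 7.79 lead.
The ratio ordering already packs tightly: 2×kinetic sculpture, 48 m², 830.

830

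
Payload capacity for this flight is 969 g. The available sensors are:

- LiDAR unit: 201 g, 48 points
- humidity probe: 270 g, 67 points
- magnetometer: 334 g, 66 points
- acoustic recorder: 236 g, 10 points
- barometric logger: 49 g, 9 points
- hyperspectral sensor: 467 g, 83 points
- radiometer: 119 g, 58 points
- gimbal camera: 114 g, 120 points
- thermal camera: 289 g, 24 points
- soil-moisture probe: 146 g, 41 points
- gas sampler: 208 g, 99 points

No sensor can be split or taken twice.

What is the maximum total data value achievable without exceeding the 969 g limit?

401

A density-first pass picks humidity probe + barometric logger + radiometer + gimbal camera + soil-moisture probe + gas sampler — 394 at 906 g.
Dropping soil-moisture probe frees 146 g; slotting in LiDAR unit (201 g) lifts the total to 401 at 961 g.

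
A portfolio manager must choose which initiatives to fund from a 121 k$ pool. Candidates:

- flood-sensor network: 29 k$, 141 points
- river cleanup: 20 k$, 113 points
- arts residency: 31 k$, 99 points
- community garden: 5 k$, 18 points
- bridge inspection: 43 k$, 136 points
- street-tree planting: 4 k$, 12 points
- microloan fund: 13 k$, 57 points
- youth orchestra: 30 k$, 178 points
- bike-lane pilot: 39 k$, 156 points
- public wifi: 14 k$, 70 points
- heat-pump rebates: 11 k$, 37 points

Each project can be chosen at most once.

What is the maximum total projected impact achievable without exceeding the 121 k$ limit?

By projected impact per k$: youth orchestra 5.93, river cleanup 5.65, public wifi 5.00, flood-sensor network 4.86 lead.
Greedy by ratio would take flood-sensor network + river cleanup + community garden + street-tree planting + microloan fund + youth orchestra + public wifi: 115 k$ used, total 589.
Dropping community garden frees 5 k$; slotting in heat-pump rebates (11 k$) lifts the total to 608 at 121 k$.
That's the maximum — no swap from here does better than 608.

608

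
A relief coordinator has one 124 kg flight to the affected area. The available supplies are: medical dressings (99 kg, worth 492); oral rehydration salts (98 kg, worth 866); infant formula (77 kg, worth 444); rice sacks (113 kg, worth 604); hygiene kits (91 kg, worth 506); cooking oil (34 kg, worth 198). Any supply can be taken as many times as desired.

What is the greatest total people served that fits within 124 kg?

866

Taking oral rehydration salts: 98 kg used, 866 in people served.
Every other selection either busts 124 kg or fails to beat 866.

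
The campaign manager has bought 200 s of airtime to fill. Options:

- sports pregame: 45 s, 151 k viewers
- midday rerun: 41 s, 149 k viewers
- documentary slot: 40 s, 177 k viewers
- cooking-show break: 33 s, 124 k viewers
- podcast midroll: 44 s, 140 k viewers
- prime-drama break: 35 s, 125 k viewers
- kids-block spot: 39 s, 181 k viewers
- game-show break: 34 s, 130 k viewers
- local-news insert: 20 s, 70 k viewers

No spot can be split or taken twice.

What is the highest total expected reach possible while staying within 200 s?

Ranking by ratio (expected reach/s): kids-block spot 4.64, documentary slot 4.42, game-show break 3.82, cooking-show break 3.76.
Taking the top-ratio spots first gives midday rerun + documentary slot + cooking-show break + kids-block spot + game-show break for 761 (187 s).
The 33 s tied up in cooking-show break is better spent on sports pregame — total rises to 788 (199 s).
Every other selection either busts 200 s or fails to beat 788.

788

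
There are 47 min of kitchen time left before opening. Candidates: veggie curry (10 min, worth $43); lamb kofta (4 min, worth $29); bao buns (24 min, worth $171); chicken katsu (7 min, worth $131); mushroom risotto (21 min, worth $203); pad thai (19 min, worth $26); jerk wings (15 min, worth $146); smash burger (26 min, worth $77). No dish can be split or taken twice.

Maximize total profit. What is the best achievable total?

509

Taking lamb kofta + chicken katsu + mushroom risotto + jerk wings: 47 min used, 509 in profit.
Every other selection either busts 47 min or fails to beat 509.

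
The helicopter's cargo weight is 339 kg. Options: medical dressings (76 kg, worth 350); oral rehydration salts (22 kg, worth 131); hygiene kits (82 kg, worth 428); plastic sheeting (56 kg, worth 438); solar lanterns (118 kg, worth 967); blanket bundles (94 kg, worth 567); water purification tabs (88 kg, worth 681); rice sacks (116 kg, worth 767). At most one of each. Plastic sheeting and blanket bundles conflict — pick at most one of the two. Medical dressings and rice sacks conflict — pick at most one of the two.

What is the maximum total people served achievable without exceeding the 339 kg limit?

2436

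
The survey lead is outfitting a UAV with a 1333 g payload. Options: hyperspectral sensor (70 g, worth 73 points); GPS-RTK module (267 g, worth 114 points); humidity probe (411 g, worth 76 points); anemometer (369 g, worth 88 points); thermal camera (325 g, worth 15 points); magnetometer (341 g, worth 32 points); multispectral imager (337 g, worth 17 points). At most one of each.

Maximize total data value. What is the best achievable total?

351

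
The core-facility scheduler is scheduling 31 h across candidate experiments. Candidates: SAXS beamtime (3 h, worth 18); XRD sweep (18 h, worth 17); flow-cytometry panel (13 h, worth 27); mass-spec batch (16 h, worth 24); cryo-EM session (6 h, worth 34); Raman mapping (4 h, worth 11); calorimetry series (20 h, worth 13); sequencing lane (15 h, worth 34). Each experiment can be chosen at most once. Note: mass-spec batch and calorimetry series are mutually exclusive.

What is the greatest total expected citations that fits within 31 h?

97

Density check — SAXS beamtime 6.00, cryo-EM session 5.67, Raman mapping 2.75 are the best per h.
Best packing: SAXS beamtime + cryo-EM session + Raman mapping + sequencing lane — 28 h, 97 total.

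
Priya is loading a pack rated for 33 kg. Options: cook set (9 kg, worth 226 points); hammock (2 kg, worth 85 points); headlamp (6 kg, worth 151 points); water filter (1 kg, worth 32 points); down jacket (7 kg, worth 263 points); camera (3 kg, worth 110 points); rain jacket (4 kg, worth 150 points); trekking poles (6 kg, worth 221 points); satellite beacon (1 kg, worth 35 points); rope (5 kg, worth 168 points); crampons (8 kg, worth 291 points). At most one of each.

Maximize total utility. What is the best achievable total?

Greedy by ratio would take hammock + water filter + down jacket + camera + rain jacket + trekking poles + satellite beacon + crampons: 32 kg used, total 1187.
The 4 kg tied up in water filter and camera is better spent on rope — total rises to 1213 (33 kg).
Next best is hammock + water filter + down jacket + rain jacket + trekking poles + rope + crampons at 1210 (33 kg) — short by 3.

1213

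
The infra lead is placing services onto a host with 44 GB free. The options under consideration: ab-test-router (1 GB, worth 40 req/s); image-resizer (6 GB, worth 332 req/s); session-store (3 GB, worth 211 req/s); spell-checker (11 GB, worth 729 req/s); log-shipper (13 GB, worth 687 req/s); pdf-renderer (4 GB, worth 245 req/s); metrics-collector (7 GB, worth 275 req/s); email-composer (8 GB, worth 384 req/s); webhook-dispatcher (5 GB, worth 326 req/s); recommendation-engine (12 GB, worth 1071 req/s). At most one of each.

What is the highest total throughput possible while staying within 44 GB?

3024

Greedy by ratio would take ab-test-router + image-resizer + session-store + spell-checker + pdf-renderer + webhook-dispatcher + recommendation-engine: 42 GB used, total 2954.
The 11 GB tied up in ab-test-router and image-resizer and pdf-renderer is better spent on log-shipper — total rises to 3024 (44 GB).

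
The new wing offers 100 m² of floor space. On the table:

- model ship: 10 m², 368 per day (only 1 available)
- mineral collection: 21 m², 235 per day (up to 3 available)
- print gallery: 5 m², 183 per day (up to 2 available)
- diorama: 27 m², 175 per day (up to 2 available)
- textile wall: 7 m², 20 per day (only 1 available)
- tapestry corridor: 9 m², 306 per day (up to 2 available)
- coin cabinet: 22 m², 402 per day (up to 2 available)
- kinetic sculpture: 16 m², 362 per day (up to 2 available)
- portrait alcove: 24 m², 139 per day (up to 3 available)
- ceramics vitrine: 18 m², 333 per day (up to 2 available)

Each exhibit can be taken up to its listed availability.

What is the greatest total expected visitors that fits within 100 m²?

2512

A density-first pass picks model ship + 2×print gallery + textile wall + 2×tapestry corridor + 2×kinetic sculpture + ceramics vitrine — 2423 at 95 m².
Dropping textile wall and kinetic sculpture and ceramics vitrine frees 41 m²; slotting in 2×coin cabinet (44 m²) lifts the total to 2512 at 98 m².
No other feasible combination exceeds 2512.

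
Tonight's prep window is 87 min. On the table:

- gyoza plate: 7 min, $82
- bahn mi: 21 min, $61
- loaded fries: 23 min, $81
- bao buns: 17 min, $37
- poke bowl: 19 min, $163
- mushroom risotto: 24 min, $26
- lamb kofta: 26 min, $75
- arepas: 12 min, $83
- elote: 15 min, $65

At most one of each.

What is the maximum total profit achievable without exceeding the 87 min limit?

Filling by ratio: gyoza plate + loaded fries + poke bowl + arepas + elote for 474, with 11 min left unused.
The 15 min tied up in elote is better spent on lamb kofta — total rises to 484 (87 min).
Next best is gyoza plate + loaded fries + poke bowl + arepas + elote at 474 (76 min) — short by 10.

484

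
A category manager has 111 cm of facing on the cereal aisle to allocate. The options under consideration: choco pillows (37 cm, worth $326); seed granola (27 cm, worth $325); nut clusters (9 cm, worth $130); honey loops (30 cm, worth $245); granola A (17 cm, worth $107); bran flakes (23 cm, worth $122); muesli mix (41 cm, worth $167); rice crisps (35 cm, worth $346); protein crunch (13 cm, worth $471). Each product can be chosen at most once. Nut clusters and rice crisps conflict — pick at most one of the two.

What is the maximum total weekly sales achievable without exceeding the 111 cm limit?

1387

Density check — protein crunch 36.23, nut clusters 14.44, seed granola 12.04 are the best per cm.
Seed granola + honey loops + rice crisps + protein crunch uses 105 of the 111 cm and totals 1387.
The closest alternative, choco pillows + seed granola + nut clusters + bran flakes + protein crunch, reaches only 1374.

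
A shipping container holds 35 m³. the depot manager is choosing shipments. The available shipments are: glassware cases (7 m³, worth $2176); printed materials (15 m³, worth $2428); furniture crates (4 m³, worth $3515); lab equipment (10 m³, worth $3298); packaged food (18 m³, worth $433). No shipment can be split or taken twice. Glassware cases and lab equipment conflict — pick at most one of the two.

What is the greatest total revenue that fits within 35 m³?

9241

Printed materials + furniture crates + lab equipment uses 29 of the 35 m³ and totals 9241.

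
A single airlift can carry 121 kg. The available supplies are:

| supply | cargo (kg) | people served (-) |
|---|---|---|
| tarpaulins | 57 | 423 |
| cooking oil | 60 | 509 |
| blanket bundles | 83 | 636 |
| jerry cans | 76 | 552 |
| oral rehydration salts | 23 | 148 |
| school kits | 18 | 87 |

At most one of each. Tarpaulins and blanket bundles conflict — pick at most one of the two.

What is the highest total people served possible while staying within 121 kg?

932

Tarpaulins + cooking oil uses 117 of the 121 kg and totals 932.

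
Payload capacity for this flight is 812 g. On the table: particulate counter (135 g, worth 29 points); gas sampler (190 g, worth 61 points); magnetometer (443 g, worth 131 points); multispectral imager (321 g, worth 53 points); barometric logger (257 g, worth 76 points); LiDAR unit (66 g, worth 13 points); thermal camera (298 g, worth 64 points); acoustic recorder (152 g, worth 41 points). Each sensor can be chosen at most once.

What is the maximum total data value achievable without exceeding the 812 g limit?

233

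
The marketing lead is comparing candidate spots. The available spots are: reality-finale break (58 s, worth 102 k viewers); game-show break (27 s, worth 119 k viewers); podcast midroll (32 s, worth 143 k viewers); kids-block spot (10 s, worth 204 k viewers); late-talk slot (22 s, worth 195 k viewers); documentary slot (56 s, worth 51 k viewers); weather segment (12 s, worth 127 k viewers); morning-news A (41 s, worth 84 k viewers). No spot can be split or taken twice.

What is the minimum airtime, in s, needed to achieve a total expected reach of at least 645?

71

Need the lightest bundle worth ≥ 645.
game-show break + kids-block spot + late-talk slot + weather segment reaches 645 using 71 s.
No combination under 71 s hits 645.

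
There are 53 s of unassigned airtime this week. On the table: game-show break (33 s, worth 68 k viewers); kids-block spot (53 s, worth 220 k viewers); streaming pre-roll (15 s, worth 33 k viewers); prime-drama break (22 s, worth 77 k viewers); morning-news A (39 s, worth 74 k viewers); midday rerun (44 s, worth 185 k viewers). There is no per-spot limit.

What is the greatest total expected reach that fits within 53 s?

220

Greedy by ratio would take midday rerun: 44 s used, total 185.
Replace midday rerun with kids-block spot: the trade gains 35 net, giving 220 at 53 s.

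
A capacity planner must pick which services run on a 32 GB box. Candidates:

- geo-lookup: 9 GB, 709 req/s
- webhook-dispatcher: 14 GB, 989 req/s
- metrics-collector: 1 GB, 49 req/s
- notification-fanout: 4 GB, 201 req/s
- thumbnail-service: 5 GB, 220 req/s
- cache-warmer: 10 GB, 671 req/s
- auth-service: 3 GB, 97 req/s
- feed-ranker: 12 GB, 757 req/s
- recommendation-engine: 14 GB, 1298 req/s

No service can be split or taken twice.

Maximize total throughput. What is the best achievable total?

Taking the top-ratio services first gives geo-lookup + metrics-collector + notification-fanout + auth-service + recommendation-engine for 2354 (31 GB).
Replace geo-lookup and metrics-collector and auth-service with webhook-dispatcher: the trade gains 134 net, giving 2488 at 32 GB.

2488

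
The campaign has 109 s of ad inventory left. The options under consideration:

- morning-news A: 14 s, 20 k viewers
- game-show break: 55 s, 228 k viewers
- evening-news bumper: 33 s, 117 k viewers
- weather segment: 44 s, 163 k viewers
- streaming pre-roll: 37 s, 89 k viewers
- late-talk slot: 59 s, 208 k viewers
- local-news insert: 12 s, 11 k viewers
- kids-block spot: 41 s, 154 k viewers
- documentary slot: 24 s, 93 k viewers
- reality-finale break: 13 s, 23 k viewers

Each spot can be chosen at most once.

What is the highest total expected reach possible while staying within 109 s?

Taking the top-ratio spots first gives morning-news A + game-show break + documentary slot + reality-finale break for 364 (106 s).
But weather segment + kids-block spot + documentary slot fits in 109 s and reaches 410.
That's the maximum — no swap from here does better than 410.

410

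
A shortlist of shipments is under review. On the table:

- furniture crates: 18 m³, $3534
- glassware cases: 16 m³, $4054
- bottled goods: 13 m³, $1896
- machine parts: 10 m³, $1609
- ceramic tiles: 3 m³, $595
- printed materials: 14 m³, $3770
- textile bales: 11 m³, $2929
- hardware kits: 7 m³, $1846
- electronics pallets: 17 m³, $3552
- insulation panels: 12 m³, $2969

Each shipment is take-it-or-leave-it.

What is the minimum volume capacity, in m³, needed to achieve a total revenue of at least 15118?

Look for the lowest-volume combination reaching 15118.
Taking glassware cases + printed materials + textile bales + hardware kits + insulation panels gives 15568 (≥ 15118) for 60 m³.
Any bundle with less than 60 m³ falls short of 15118.

60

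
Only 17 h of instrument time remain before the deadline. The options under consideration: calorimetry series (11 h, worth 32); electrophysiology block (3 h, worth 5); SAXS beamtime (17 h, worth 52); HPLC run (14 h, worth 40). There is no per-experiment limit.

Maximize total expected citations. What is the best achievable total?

The ratio ordering already packs tightly: SAXS beamtime, 17 h, 52.

52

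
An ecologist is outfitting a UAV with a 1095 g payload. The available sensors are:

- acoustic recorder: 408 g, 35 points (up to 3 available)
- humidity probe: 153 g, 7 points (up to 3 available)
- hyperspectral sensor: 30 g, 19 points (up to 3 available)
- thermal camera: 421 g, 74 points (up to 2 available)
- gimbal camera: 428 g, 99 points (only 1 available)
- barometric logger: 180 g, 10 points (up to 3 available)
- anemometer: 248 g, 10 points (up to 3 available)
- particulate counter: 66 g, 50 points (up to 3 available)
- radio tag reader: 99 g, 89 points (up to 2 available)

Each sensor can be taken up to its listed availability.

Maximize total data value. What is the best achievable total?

By data value per g: radio tag reader 0.90, particulate counter 0.76, hyperspectral sensor 0.63, gimbal camera 0.23 lead.
3×hyperspectral sensor + gimbal camera + barometric logger + 3×particulate counter + 2×radio tag reader uses 1094 of the 1095 g and totals 494.
That's the maximum — no swap from here does better than 494.

494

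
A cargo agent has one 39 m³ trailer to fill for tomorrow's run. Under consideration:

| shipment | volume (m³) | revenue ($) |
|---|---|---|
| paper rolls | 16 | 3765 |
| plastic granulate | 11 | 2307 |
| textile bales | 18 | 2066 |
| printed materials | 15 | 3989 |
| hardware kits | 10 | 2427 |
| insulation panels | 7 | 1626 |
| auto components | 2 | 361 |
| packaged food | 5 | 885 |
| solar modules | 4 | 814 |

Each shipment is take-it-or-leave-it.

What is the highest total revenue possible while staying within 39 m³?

9380

Ranking by ratio (revenue/m³): printed materials 265.93, hardware kits 242.70, paper rolls 235.31.
A density-first pass picks printed materials + hardware kits + insulation panels + auto components + solar modules — 9217 at 38 m³.
Dropping hardware kits and auto components and solar modules frees 16 m³; slotting in paper rolls (16 m³) lifts the total to 9380 at 38 m³.
Runner-up printed materials + hardware kits + insulation panels + auto components + packaged food tops out at 9288.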